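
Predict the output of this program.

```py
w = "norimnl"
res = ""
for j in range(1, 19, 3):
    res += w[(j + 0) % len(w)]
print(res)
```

j=1: add w[1]='o' → 'o'
j=4: add w[4]='m' → 'om'
j=7: add w[0]='n' → 'omn'
j=10: add w[3]='i' → 'omni'
j=13: add w[6]='l' → 'omnil'
j=16: add w[2]='r' → 'omnilr'

omnilr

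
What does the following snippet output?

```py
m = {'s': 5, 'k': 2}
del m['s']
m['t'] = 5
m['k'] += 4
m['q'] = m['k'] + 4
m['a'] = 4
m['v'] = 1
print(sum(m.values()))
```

26

del 's' → {'k': 2}
m['t'] = 5 → {'k': 2, 't': 5}
m['k'] = 2+4 = 6 → {'k': 6, 't': 5}
m['q'] = m['k']+4 = 10 → {'k': 6, 't': 5, 'q': 10}
m['a'] = 4 → {'k': 6, 't': 5, 'q': 10, 'a': 4}
m['v'] = 1 → {'k': 6, 't': 5, 'q': 10, 'a': 4, 'v': 1}
sum of values = 26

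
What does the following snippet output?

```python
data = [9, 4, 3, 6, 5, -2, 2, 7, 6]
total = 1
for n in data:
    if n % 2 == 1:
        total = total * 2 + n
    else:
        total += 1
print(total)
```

134

n=9: odd, total = 1*2+9 = 11
n=4: not odd, total = 11+1 = 12
n=3: odd, total = 12*2+3 = 27
n=6: not odd, total = 27+1 = 28
n=5: odd, total = 28*2+5 = 61
n=-2: not odd, total = 61+1 = 62
n=2: not odd, total = 62+1 = 63
n=7: odd, total = 63*2+7 = 133
n=6: not odd, total = 133+1 = 134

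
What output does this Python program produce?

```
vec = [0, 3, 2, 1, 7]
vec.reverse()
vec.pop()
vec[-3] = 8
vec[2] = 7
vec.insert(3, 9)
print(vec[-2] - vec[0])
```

reverse → [7, 1, 2, 3, 0]
pop() removes 0 → [7, 1, 2, 3]
vec[-3] = 8 → [7, 8, 2, 3]
vec[2] = 7 → [7, 8, 7, 3]
insert 9 at 3 → [7, 8, 7, 9, 3]
vec[-2]-vec[0] = 9-7 = 2

2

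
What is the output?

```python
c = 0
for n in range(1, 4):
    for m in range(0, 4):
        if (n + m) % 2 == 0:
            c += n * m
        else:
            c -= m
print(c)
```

n=1,m=0: odd sum, c = 0-0 = 0
n=1,m=1: even sum, c = 0+1 = 1
n=1,m=2: odd sum, c = 1-2 = -1
n=1,m=3: even sum, c = (-1)+3 = 2
n=2,m=0: even sum, c = 2+0 = 2
n=2,m=1: odd sum, c = 2-1 = 1
n=2,m=2: even sum, c = 1+4 = 5
n=2,m=3: odd sum, c = 5-3 = 2
n=3,m=0: odd sum, c = 2-0 = 2
n=3,m=1: even sum, c = 2+3 = 5
n=3,m=2: odd sum, c = 5-2 = 3
n=3,m=3: even sum, c = 3+9 = 12

12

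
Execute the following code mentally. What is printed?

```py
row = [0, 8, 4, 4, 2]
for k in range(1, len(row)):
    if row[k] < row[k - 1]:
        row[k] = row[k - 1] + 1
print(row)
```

k=1: 8>=0, unchanged → [0, 8, 4, 4, 2]
k=2: 4<8, row[2] = 8+1 = 9 → [0, 8, 9, 4, 2]
k=3: 4<9, row[3] = 9+1 = 10 → [0, 8, 9, 10, 2]
k=4: 2<10, row[4] = 10+1 = 11 → [0, 8, 9, 10, 11]

[0, 8, 9, 10, 11]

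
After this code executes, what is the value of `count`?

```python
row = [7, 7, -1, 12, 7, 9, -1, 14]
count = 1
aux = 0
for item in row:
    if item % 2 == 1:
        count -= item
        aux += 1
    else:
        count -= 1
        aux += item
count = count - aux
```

item=7: odd, count = 1-7 = -6; aux=1
item=7: odd, count = (-6)-7 = -13; aux=2
item=-1: odd, count = (-13)-(-1) = -12; aux=3
item=12: not odd, count = (-12)-1 = -13; aux=15
item=7: odd, count = (-13)-7 = -20; aux=16
item=9: odd, count = (-20)-9 = -29; aux=17
item=-1: odd, count = (-29)-(-1) = -28; aux=18
item=14: not odd, count = (-28)-1 = -29; aux=32
count-aux = (-29)-32 = -61

-61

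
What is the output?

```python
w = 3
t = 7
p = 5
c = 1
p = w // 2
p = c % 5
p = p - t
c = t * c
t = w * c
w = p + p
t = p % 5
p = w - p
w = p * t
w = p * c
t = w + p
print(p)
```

-6

p = 3//2 = 1
p = 1%5 = 1
p = 1-7 = -6
c = 7*1 = 7
t = 3*7 = 21
w = (-6)+(-6) = -12
t = (-6)%5 = 4
p = (-12)-(-6) = -6
w = (-6)*4 = -24
w = (-6)*7 = -42
t = (-42)+(-6) = -48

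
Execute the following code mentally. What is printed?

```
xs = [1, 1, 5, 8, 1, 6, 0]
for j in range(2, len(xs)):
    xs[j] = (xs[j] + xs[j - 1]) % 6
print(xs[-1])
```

3

j=2: xs[2] = (5+1)%6 = 0 → [1, 1, 0, 8, 1, 6, 0]
j=3: xs[3] = (8+0)%6 = 2 → [1, 1, 0, 2, 1, 6, 0]
j=4: xs[4] = (1+2)%6 = 3 → [1, 1, 0, 2, 3, 6, 0]
j=5: xs[5] = (6+3)%6 = 3 → [1, 1, 0, 2, 3, 3, 0]
j=6: xs[6] = (0+3)%6 = 3 → [1, 1, 0, 2, 3, 3, 3]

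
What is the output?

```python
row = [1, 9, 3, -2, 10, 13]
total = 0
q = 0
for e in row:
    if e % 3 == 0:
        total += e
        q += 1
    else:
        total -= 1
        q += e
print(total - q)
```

-16

e=1: not %3==0, total = 0-1 = -1; q=1
e=9: %3==0, total = (-1)+9 = 8; q=2
e=3: %3==0, total = 8+3 = 11; q=3
e=-2: not %3==0, total = 11-1 = 10; q=1
e=10: not %3==0, total = 10-1 = 9; q=11
e=13: not %3==0, total = 9-1 = 8; q=24
total-q = 8-24 = -16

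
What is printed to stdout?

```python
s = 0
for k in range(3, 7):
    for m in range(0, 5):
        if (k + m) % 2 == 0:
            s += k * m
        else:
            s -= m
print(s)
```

72

k=3,m=0: odd sum, s = 0-0 = 0
k=3,m=1: even sum, s = 0+3 = 3
k=3,m=2: odd sum, s = 3-2 = 1
k=3,m=3: even sum, s = 1+9 = 10
k=3,m=4: odd sum, s = 10-4 = 6
k=4,m=0: even sum, s = 6+0 = 6
k=4,m=1: odd sum, s = 6-1 = 5
k=4,m=2: even sum, s = 5+8 = 13
k=4,m=3: odd sum, s = 13-3 = 10
k=4,m=4: even sum, s = 10+16 = 26
k=5,m=0: odd sum, s = 26-0 = 26
k=5,m=1: even sum, s = 26+5 = 31
k=5,m=2: odd sum, s = 31-2 = 29
k=5,m=3: even sum, s = 29+15 = 44
k=5,m=4: odd sum, s = 44-4 = 40
k=6,m=0: even sum, s = 40+0 = 40
k=6,m=1: odd sum, s = 40-1 = 39
k=6,m=2: even sum, s = 39+12 = 51
k=6,m=3: odd sum, s = 51-3 = 48
k=6,m=4: even sum, s = 48+24 = 72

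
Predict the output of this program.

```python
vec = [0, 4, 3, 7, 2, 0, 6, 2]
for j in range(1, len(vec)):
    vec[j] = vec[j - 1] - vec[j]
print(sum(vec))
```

j=1: vec[1] = 0-4 = -4 → [0, -4, 3, 7, 2, 0, 6, 2]
j=2: vec[2] = (-4)-3 = -7 → [0, -4, -7, 7, 2, 0, 6, 2]
j=3: vec[3] = (-7)-7 = -14 → [0, -4, -7, -14, 2, 0, 6, 2]
j=4: vec[4] = (-14)-2 = -16 → [0, -4, -7, -14, -16, 0, 6, 2]
j=5: vec[5] = (-16)-0 = -16 → [0, -4, -7, -14, -16, -16, 6, 2]
j=6: vec[6] = (-16)-6 = -22 → [0, -4, -7, -14, -16, -16, -22, 2]
j=7: vec[7] = (-22)-2 = -24 → [0, -4, -7, -14, -16, -16, -22, -24]
sum = -103

-103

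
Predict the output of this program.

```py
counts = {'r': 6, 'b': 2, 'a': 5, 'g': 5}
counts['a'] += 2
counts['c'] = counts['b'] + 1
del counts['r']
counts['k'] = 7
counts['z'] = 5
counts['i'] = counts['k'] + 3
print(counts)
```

counts['a'] = 5+2 = 7 → {'r': 6, 'b': 2, 'a': 7, 'g': 5}
counts['c'] = counts['b']+1 = 3 → {'r': 6, 'b': 2, 'a': 7, 'g': 5, 'c': 3}
del 'r' → {'b': 2, 'a': 7, 'g': 5, 'c': 3}
counts['k'] = 7 → {'b': 2, 'a': 7, 'g': 5, 'c': 3, 'k': 7}
counts['z'] = 5 → {'b': 2, 'a': 7, 'g': 5, 'c': 3, 'k': 7, 'z': 5}
counts['i'] = counts['k']+3 = 10 → {'b': 2, 'a': 7, 'g': 5, 'c': 3, 'k': 7, 'z': 5, 'i': 10}

{'b': 2, 'a': 7, 'g': 5, 'c': 3, 'k': 7, 'z': 5, 'i': 10}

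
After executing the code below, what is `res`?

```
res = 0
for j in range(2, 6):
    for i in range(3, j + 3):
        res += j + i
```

116

j=2,i=3: res = 0+5 = 5
j=2,i=4: res = 5+6 = 11
j=3,i=3: res = 11+6 = 17
j=3,i=4: res = 17+7 = 24
j=3,i=5: res = 24+8 = 32
j=4,i=3: res = 32+7 = 39
j=4,i=4: res = 39+8 = 47
j=4,i=5: res = 47+9 = 56
j=4,i=6: res = 56+10 = 66
j=5,i=3: res = 66+8 = 74
j=5,i=4: res = 74+9 = 83
j=5,i=5: res = 83+10 = 93
j=5,i=6: res = 93+11 = 104
j=5,i=7: res = 104+12 = 116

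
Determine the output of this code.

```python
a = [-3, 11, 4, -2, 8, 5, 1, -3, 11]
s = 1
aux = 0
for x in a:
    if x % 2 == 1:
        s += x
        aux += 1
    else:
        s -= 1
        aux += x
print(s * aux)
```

x=-3: odd, s = 1+(-3) = -2; aux=1
x=11: odd, s = (-2)+11 = 9; aux=2
x=4: not odd, s = 9-1 = 8; aux=6
x=-2: not odd, s = 8-1 = 7; aux=4
x=8: not odd, s = 7-1 = 6; aux=12
x=5: odd, s = 6+5 = 11; aux=13
x=1: odd, s = 11+1 = 12; aux=14
x=-3: odd, s = 12+(-3) = 9; aux=15
x=11: odd, s = 9+11 = 20; aux=16
s*aux = 20*16 = 320

320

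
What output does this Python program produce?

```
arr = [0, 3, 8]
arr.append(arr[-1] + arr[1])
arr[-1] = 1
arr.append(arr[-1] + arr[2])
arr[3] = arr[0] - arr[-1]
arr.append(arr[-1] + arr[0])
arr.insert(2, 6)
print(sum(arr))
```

append arr[-1]+arr[1] = 8+3 = 11 → [0, 3, 8, 11]
arr[-1] = 1 → [0, 3, 8, 1]
append arr[-1]+arr[2] = 1+8 = 9 → [0, 3, 8, 1, 9]
arr[3] = arr[0]-arr[-1] = 0-9 = -9 → [0, 3, 8, -9, 9]
append arr[-1]+arr[0] = 9+0 = 9 → [0, 3, 8, -9, 9, 9]
insert 6 at 2 → [0, 3, 6, 8, -9, 9, 9]
sum = 26

26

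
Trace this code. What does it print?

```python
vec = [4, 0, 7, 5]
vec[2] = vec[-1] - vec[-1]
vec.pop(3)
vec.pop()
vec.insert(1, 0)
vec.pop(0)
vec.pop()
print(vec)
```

[0]

vec[2] = vec[-1]-vec[-1] = 5-5 = 0 → [4, 0, 0, 5]
pop(3) removes 5 → [4, 0, 0]
pop() removes 0 → [4, 0]
insert 0 at 1 → [4, 0, 0]
pop(0) removes 4 → [0, 0]
pop() removes 0 → [0]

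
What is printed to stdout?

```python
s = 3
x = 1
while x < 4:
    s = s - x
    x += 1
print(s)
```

-3

x=1: s = 3-1 = 2
x=2: s = 2-2 = 0
x=3: s = 0-3 = -3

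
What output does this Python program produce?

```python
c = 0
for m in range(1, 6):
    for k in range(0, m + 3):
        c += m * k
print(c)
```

m=1,k=0: c = 0+0 = 0
m=1,k=1: c = 0+1 = 1
m=1,k=2: c = 1+2 = 3
m=1,k=3: c = 3+3 = 6
m=2,k=0: c = 6+0 = 6
m=2,k=1: c = 6+2 = 8
m=2,k=2: c = 8+4 = 12
m=2,k=3: c = 12+6 = 18
m=2,k=4: c = 18+8 = 26
m=3,k=0: c = 26+0 = 26
m=3,k=1: c = 26+3 = 29
m=3,k=2: c = 29+6 = 35
m=3,k=3: c = 35+9 = 44
m=3,k=4: c = 44+12 = 56
m=3,k=5: c = 56+15 = 71
m=4,k=0: c = 71+0 = 71
m=4,k=1: c = 71+4 = 75
m=4,k=2: c = 75+8 = 83
m=4,k=3: c = 83+12 = 95
m=4,k=4: c = 95+16 = 111
m=4,k=5: c = 111+20 = 131
m=4,k=6: c = 131+24 = 155
m=5,k=0: c = 155+0 = 155
m=5,k=1: c = 155+5 = 160
m=5,k=2: c = 160+10 = 170
m=5,k=3: c = 170+15 = 185
m=5,k=4: c = 185+20 = 205
m=5,k=5: c = 205+25 = 230
m=5,k=6: c = 230+30 = 260
m=5,k=7: c = 260+35 = 295

295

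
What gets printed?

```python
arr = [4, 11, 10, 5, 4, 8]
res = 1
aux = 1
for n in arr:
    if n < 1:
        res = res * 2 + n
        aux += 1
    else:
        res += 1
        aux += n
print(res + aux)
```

n=4: not <1, res = 1+1 = 2; aux=5
n=11: not <1, res = 2+1 = 3; aux=16
n=10: not <1, res = 3+1 = 4; aux=26
n=5: not <1, res = 4+1 = 5; aux=31
n=4: not <1, res = 5+1 = 6; aux=35
n=8: not <1, res = 6+1 = 7; aux=43
res+aux = 7+43 = 50

50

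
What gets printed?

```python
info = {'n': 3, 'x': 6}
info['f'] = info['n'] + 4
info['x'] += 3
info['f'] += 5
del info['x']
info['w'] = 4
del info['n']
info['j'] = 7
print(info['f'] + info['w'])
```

16

info['f'] = info['n']+4 = 7 → {'n': 3, 'x': 6, 'f': 7}
info['x'] = 6+3 = 9 → {'n': 3, 'x': 9, 'f': 7}
info['f'] = 7+5 = 12 → {'n': 3, 'x': 9, 'f': 12}
del 'x' → {'n': 3, 'f': 12}
info['w'] = 4 → {'n': 3, 'f': 12, 'w': 4}
del 'n' → {'f': 12, 'w': 4}
info['j'] = 7 → {'f': 12, 'w': 4, 'j': 7}
info['f']+info['w'] = 12+4 = 16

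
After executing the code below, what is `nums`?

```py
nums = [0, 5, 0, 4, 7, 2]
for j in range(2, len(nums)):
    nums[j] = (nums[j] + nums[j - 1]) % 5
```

[0, 5, 0, 4, 1, 3]

j=2: nums[2] = (0+5)%5 = 0 → [0, 5, 0, 4, 7, 2]
j=3: nums[3] = (4+0)%5 = 4 → [0, 5, 0, 4, 7, 2]
j=4: nums[4] = (7+4)%5 = 1 → [0, 5, 0, 4, 1, 2]
j=5: nums[5] = (2+1)%5 = 3 → [0, 5, 0, 4, 1, 3]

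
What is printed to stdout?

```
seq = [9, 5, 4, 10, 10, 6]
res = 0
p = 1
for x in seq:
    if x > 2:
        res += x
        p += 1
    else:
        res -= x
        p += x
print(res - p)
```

37

x=9: >2, res = 0+9 = 9; p=2
x=5: >2, res = 9+5 = 14; p=3
x=4: >2, res = 14+4 = 18; p=4
x=10: >2, res = 18+10 = 28; p=5
x=10: >2, res = 28+10 = 38; p=6
x=6: >2, res = 38+6 = 44; p=7
res-p = 44-7 = 37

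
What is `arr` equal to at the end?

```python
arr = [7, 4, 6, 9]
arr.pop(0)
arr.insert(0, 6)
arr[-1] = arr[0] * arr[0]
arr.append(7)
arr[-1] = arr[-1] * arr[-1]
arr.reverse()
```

[49, 36, 6, 4, 6]

pop(0) removes 7 → [4, 6, 9]
insert 6 at 0 → [6, 4, 6, 9]
arr[-1] = arr[0]*arr[0] = 6*6 = 36 → [6, 4, 6, 36]
append 7 → [6, 4, 6, 36, 7]
arr[-1] = arr[-1]*arr[-1] = 7*7 = 49 → [6, 4, 6, 36, 49]
reverse → [49, 36, 6, 4, 6]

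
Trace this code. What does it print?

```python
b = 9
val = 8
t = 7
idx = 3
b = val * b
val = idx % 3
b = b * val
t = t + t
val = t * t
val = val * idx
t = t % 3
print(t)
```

b = 8*9 = 72
val = 3%3 = 0
b = 72*0 = 0
t = 7+7 = 14
val = 14*14 = 196
val = 196*3 = 588
t = 14%3 = 2

2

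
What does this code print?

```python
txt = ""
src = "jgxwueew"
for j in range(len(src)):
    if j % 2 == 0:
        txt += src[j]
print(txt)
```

jxue

j=0: add 'j' → 'j'
j=1: skip
j=2: add 'x' → 'jx'
j=3: skip
j=4: add 'u' → 'jxu'
j=5: skip
j=6: add 'e' → 'jxue'
j=7: skip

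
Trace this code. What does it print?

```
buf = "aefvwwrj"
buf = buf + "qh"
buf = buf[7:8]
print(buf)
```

+ 'qh' → 'aefvwwrjqh'
slice [7:8] → 'j'

j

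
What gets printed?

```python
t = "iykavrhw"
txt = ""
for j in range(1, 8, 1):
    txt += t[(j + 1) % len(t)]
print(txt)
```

kavrhwi

j=1: add t[2]='k' → 'k'
j=2: add t[3]='a' → 'ka'
j=3: add t[4]='v' → 'kav'
j=4: add t[5]='r' → 'kavr'
j=5: add t[6]='h' → 'kavrh'
j=6: add t[7]='w' → 'kavrhw'
j=7: add t[0]='i' → 'kavrhwi'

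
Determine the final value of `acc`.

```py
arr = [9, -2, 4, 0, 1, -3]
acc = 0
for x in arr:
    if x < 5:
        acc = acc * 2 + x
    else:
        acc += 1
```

31

x=9: not <5, acc = 0+1 = 1
x=-2: <5, acc = 1*2+(-2) = 0
x=4: <5, acc = 0*2+4 = 4
x=0: <5, acc = 4*2+0 = 8
x=1: <5, acc = 8*2+1 = 17
x=-3: <5, acc = 17*2+(-3) = 31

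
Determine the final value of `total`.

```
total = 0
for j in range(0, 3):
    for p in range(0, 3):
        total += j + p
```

j=0,p=0: total = 0+0 = 0
j=0,p=1: total = 0+1 = 1
j=0,p=2: total = 1+2 = 3
j=1,p=0: total = 3+1 = 4
j=1,p=1: total = 4+2 = 6
j=1,p=2: total = 6+3 = 9
j=2,p=0: total = 9+2 = 11
j=2,p=1: total = 11+3 = 14
j=2,p=2: total = 14+4 = 18

18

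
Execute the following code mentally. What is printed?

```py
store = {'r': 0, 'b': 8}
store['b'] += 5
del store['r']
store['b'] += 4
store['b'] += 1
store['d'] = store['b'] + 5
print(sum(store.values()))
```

store['b'] = 8+5 = 13 → {'r': 0, 'b': 13}
del 'r' → {'b': 13}
store['b'] = 13+4 = 17 → {'b': 17}
store['b'] = 17+1 = 18 → {'b': 18}
store['d'] = store['b']+5 = 23 → {'b': 18, 'd': 23}
sum of values = 41

41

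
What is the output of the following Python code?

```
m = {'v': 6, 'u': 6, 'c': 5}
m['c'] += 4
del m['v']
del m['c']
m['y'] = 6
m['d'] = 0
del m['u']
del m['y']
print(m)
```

{'d': 0}

m['c'] = 5+4 = 9 → {'v': 6, 'u': 6, 'c': 9}
del 'v' → {'u': 6, 'c': 9}
del 'c' → {'u': 6}
m['y'] = 6 → {'u': 6, 'y': 6}
m['d'] = 0 → {'u': 6, 'y': 6, 'd': 0}
del 'u' → {'y': 6, 'd': 0}
del 'y' → {'d': 0}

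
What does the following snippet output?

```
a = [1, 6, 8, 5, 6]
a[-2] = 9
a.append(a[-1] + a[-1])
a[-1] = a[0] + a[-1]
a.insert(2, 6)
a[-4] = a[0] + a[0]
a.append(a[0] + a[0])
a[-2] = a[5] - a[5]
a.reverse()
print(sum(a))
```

a[-2] = 9 → [1, 6, 8, 9, 6]
append a[-1]+a[-1] = 6+6 = 12 → [1, 6, 8, 9, 6, 12]
a[-1] = a[0]+a[-1] = 1+12 = 13 → [1, 6, 8, 9, 6, 13]
insert 6 at 2 → [1, 6, 6, 8, 9, 6, 13]
a[-4] = a[0]+a[0] = 1+1 = 2 → [1, 6, 6, 2, 9, 6, 13]
append a[0]+a[0] = 1+1 = 2 → [1, 6, 6, 2, 9, 6, 13, 2]
a[-2] = a[5]-a[5] = 6-6 = 0 → [1, 6, 6, 2, 9, 6, 0, 2]
reverse → [2, 0, 6, 9, 2, 6, 6, 1]
sum = 32

32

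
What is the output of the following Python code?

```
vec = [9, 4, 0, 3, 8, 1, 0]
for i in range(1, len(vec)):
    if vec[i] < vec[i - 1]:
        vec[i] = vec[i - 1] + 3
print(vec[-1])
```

27

i=1: 4<9, vec[1] = 9+3 = 12 → [9, 12, 0, 3, 8, 1, 0]
i=2: 0<12, vec[2] = 12+3 = 15 → [9, 12, 15, 3, 8, 1, 0]
i=3: 3<15, vec[3] = 15+3 = 18 → [9, 12, 15, 18, 8, 1, 0]
i=4: 8<18, vec[4] = 18+3 = 21 → [9, 12, 15, 18, 21, 1, 0]
i=5: 1<21, vec[5] = 21+3 = 24 → [9, 12, 15, 18, 21, 24, 0]
i=6: 0<24, vec[6] = 24+3 = 27 → [9, 12, 15, 18, 21, 24, 27]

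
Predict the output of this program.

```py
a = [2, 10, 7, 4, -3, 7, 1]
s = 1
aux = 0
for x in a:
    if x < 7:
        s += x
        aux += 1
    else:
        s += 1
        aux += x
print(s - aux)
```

x=2: <7, s = 1+2 = 3; aux=1
x=10: not <7, s = 3+1 = 4; aux=11
x=7: not <7, s = 4+1 = 5; aux=18
x=4: <7, s = 5+4 = 9; aux=19
x=-3: <7, s = 9+(-3) = 6; aux=20
x=7: not <7, s = 6+1 = 7; aux=27
x=1: <7, s = 7+1 = 8; aux=28
s-aux = 8-28 = -20

-20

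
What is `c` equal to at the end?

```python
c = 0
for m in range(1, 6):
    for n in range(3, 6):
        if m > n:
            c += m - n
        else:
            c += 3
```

m=1,n=3: not 1>3, c = 0+3 = 3
m=1,n=4: not 1>4, c = 3+3 = 6
m=1,n=5: not 1>5, c = 6+3 = 9
m=2,n=3: not 2>3, c = 9+3 = 12
m=2,n=4: not 2>4, c = 12+3 = 15
m=2,n=5: not 2>5, c = 15+3 = 18
m=3,n=3: not 3>3, c = 18+3 = 21
m=3,n=4: not 3>4, c = 21+3 = 24
m=3,n=5: not 3>5, c = 24+3 = 27
m=4,n=3: 4>3, c = 27+1 = 28
m=4,n=4: not 4>4, c = 28+3 = 31
m=4,n=5: not 4>5, c = 31+3 = 34
m=5,n=3: 5>3, c = 34+2 = 36
m=5,n=4: 5>4, c = 36+1 = 37
m=5,n=5: not 5>5, c = 37+3 = 40

40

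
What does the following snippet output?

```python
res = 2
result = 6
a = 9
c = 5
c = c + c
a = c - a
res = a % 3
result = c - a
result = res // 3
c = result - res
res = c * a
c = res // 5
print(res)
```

c = 5+5 = 10
a = 10-9 = 1
res = 1%3 = 1
result = 10-1 = 9
result = 1//3 = 0
c = 0-1 = -1
res = (-1)*1 = -1
c = (-1)//5 = -1

-1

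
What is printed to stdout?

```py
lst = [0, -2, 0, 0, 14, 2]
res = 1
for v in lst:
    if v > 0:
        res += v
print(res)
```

v=0: not >0
v=-2: not >0
v=0: not >0
v=0: not >0
v=14: >0, res = 1+14 = 15
v=2: >0, res = 15+2 = 17

17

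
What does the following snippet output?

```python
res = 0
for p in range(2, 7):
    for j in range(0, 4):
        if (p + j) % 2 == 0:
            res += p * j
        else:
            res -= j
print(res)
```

p=2,j=0: even sum, res = 0+0 = 0
p=2,j=1: odd sum, res = 0-1 = -1
p=2,j=2: even sum, res = (-1)+4 = 3
p=2,j=3: odd sum, res = 3-3 = 0
p=3,j=0: odd sum, res = 0-0 = 0
p=3,j=1: even sum, res = 0+3 = 3
p=3,j=2: odd sum, res = 3-2 = 1
p=3,j=3: even sum, res = 1+9 = 10
p=4,j=0: even sum, res = 10+0 = 10
p=4,j=1: odd sum, res = 10-1 = 9
p=4,j=2: even sum, res = 9+8 = 17
p=4,j=3: odd sum, res = 17-3 = 14
p=5,j=0: odd sum, res = 14-0 = 14
p=5,j=1: even sum, res = 14+5 = 19
p=5,j=2: odd sum, res = 19-2 = 17
p=5,j=3: even sum, res = 17+15 = 32
p=6,j=0: even sum, res = 32+0 = 32
p=6,j=1: odd sum, res = 32-1 = 31
p=6,j=2: even sum, res = 31+12 = 43
p=6,j=3: odd sum, res = 43-3 = 40

40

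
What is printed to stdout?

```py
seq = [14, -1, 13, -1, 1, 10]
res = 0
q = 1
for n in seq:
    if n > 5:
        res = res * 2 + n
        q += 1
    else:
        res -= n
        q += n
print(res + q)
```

n=14: >5, res = 0*2+14 = 14; q=2
n=-1: not >5, res = 14-(-1) = 15; q=1
n=13: >5, res = 15*2+13 = 43; q=2
n=-1: not >5, res = 43-(-1) = 44; q=1
n=1: not >5, res = 44-1 = 43; q=2
n=10: >5, res = 43*2+10 = 96; q=3
res+q = 96+3 = 99

99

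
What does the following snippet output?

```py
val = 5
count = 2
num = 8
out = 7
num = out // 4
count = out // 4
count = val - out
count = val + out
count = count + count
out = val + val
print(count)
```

24

num = 7//4 = 1
count = 7//4 = 1
count = 5-7 = -2
count = 5+7 = 12
count = 12+12 = 24
out = 5+5 = 10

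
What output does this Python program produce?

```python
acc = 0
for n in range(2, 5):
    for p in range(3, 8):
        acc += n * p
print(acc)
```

n=2,p=3: acc = 0+6 = 6
n=2,p=4: acc = 6+8 = 14
n=2,p=5: acc = 14+10 = 24
n=2,p=6: acc = 24+12 = 36
n=2,p=7: acc = 36+14 = 50
n=3,p=3: acc = 50+9 = 59
n=3,p=4: acc = 59+12 = 71
n=3,p=5: acc = 71+15 = 86
n=3,p=6: acc = 86+18 = 104
n=3,p=7: acc = 104+21 = 125
n=4,p=3: acc = 125+12 = 137
n=4,p=4: acc = 137+16 = 153
n=4,p=5: acc = 153+20 = 173
n=4,p=6: acc = 173+24 = 197
n=4,p=7: acc = 197+28 = 225

225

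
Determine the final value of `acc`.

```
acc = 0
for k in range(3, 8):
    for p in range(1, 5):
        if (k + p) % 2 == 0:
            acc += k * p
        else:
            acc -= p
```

k=3,p=1: even sum, acc = 0+3 = 3
k=3,p=2: odd sum, acc = 3-2 = 1
k=3,p=3: even sum, acc = 1+9 = 10
k=3,p=4: odd sum, acc = 10-4 = 6
k=4,p=1: odd sum, acc = 6-1 = 5
k=4,p=2: even sum, acc = 5+8 = 13
k=4,p=3: odd sum, acc = 13-3 = 10
k=4,p=4: even sum, acc = 10+16 = 26
k=5,p=1: even sum, acc = 26+5 = 31
k=5,p=2: odd sum, acc = 31-2 = 29
k=5,p=3: even sum, acc = 29+15 = 44
k=5,p=4: odd sum, acc = 44-4 = 40
k=6,p=1: odd sum, acc = 40-1 = 39
k=6,p=2: even sum, acc = 39+12 = 51
k=6,p=3: odd sum, acc = 51-3 = 48
k=6,p=4: even sum, acc = 48+24 = 72
k=7,p=1: even sum, acc = 72+7 = 79
k=7,p=2: odd sum, acc = 79-2 = 77
k=7,p=3: even sum, acc = 77+21 = 98
k=7,p=4: odd sum, acc = 98-4 = 94

94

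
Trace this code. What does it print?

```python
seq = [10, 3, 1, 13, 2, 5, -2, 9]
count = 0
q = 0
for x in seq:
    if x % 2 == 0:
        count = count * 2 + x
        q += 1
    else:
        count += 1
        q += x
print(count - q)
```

x=10: even, count = 0*2+10 = 10; q=1
x=3: not even, count = 10+1 = 11; q=4
x=1: not even, count = 11+1 = 12; q=5
x=13: not even, count = 12+1 = 13; q=18
x=2: even, count = 13*2+2 = 28; q=19
x=5: not even, count = 28+1 = 29; q=24
x=-2: even, count = 29*2+(-2) = 56; q=25
x=9: not even, count = 56+1 = 57; q=34
count-q = 57-34 = 23

23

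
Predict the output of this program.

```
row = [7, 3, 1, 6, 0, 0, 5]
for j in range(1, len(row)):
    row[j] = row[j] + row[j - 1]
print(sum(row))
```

j=1: row[1] = 3+7 = 10 → [7, 10, 1, 6, 0, 0, 5]
j=2: row[2] = 1+10 = 11 → [7, 10, 11, 6, 0, 0, 5]
j=3: row[3] = 6+11 = 17 → [7, 10, 11, 17, 0, 0, 5]
j=4: row[4] = 0+17 = 17 → [7, 10, 11, 17, 17, 0, 5]
j=5: row[5] = 0+17 = 17 → [7, 10, 11, 17, 17, 17, 5]
j=6: row[6] = 5+17 = 22 → [7, 10, 11, 17, 17, 17, 22]
sum = 101

101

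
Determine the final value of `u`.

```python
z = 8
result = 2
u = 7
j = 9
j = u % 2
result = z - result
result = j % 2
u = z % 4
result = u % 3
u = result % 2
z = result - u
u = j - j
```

j = 7%2 = 1
result = 8-2 = 6
result = 1%2 = 1
u = 8%4 = 0
result = 0%3 = 0
u = 0%2 = 0
z = 0-0 = 0
u = 1-1 = 0

0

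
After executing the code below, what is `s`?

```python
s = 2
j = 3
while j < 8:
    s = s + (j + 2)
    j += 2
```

23

j=3: s = 2+5 = 7
j=5: s = 7+7 = 14
j=7: s = 14+9 = 23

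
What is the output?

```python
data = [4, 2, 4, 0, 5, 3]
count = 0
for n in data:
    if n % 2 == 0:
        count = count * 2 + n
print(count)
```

48

n=4: even, count = 0*2+4 = 4
n=2: even, count = 4*2+2 = 10
n=4: even, count = 10*2+4 = 24
n=0: even, count = 24*2+0 = 48
n=5: not even
n=3: not even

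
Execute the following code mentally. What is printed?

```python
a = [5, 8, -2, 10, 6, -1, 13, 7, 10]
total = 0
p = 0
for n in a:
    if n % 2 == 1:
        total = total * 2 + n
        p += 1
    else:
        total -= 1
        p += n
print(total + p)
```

72

n=5: odd, total = 0*2+5 = 5; p=1
n=8: not odd, total = 5-1 = 4; p=9
n=-2: not odd, total = 4-1 = 3; p=7
n=10: not odd, total = 3-1 = 2; p=17
n=6: not odd, total = 2-1 = 1; p=23
n=-1: odd, total = 1*2+(-1) = 1; p=24
n=13: odd, total = 1*2+13 = 15; p=25
n=7: odd, total = 15*2+7 = 37; p=26
n=10: not odd, total = 37-1 = 36; p=36
total+p = 36+36 = 72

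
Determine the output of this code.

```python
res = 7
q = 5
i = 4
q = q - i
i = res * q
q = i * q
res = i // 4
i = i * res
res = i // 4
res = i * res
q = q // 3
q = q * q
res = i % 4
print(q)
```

4

q = 5-4 = 1
i = 7*1 = 7
q = 7*1 = 7
res = 7//4 = 1
i = 7*1 = 7
res = 7//4 = 1
res = 7*1 = 7
q = 7//3 = 2
q = 2*2 = 4
res = 7%4 = 3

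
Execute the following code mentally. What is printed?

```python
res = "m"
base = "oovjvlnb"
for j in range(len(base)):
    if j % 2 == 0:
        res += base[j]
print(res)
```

j=0: add 'o' → 'mo'
j=1: skip
j=2: add 'v' → 'mov'
j=3: skip
j=4: add 'v' → 'movv'
j=5: skip
j=6: add 'n' → 'movvn'
j=7: skip

movvn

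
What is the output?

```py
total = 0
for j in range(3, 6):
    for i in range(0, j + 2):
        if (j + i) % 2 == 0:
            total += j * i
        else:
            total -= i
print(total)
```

j=3,i=0: odd sum, total = 0-0 = 0
j=3,i=1: even sum, total = 0+3 = 3
j=3,i=2: odd sum, total = 3-2 = 1
j=3,i=3: even sum, total = 1+9 = 10
j=3,i=4: odd sum, total = 10-4 = 6
j=4,i=0: even sum, total = 6+0 = 6
j=4,i=1: odd sum, total = 6-1 = 5
j=4,i=2: even sum, total = 5+8 = 13
j=4,i=3: odd sum, total = 13-3 = 10
j=4,i=4: even sum, total = 10+16 = 26
j=4,i=5: odd sum, total = 26-5 = 21
j=5,i=0: odd sum, total = 21-0 = 21
j=5,i=1: even sum, total = 21+5 = 26
j=5,i=2: odd sum, total = 26-2 = 24
j=5,i=3: even sum, total = 24+15 = 39
j=5,i=4: odd sum, total = 39-4 = 35
j=5,i=5: even sum, total = 35+25 = 60
j=5,i=6: odd sum, total = 60-6 = 54

54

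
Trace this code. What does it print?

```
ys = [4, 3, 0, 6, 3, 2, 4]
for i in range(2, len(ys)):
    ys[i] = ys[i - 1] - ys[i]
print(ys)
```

[4, 3, 3, -3, -6, -8, -12]

i=2: ys[2] = 3-0 = 3 → [4, 3, 3, 6, 3, 2, 4]
i=3: ys[3] = 3-6 = -3 → [4, 3, 3, -3, 3, 2, 4]
i=4: ys[4] = (-3)-3 = -6 → [4, 3, 3, -3, -6, 2, 4]
i=5: ys[5] = (-6)-2 = -8 → [4, 3, 3, -3, -6, -8, 4]
i=6: ys[6] = (-8)-4 = -12 → [4, 3, 3, -3, -6, -8, -12]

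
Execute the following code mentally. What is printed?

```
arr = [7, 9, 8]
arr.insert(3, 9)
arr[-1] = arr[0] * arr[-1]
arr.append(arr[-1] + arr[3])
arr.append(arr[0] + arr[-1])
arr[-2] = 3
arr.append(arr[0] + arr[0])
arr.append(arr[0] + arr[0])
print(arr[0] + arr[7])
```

21

insert 9 at 3 → [7, 9, 8, 9]
arr[-1] = arr[0]*arr[-1] = 7*9 = 63 → [7, 9, 8, 63]
append arr[-1]+arr[3] = 63+63 = 126 → [7, 9, 8, 63, 126]
append arr[0]+arr[-1] = 7+126 = 133 → [7, 9, 8, 63, 126, 133]
arr[-2] = 3 → [7, 9, 8, 63, 3, 133]
append arr[0]+arr[0] = 7+7 = 14 → [7, 9, 8, 63, 3, 133, 14]
append arr[0]+arr[0] = 7+7 = 14 → [7, 9, 8, 63, 3, 133, 14, 14]
arr[0]+arr[7] = 7+14 = 21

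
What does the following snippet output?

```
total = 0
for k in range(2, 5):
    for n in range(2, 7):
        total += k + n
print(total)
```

k=2,n=2: total = 0+4 = 4
k=2,n=3: total = 4+5 = 9
k=2,n=4: total = 9+6 = 15
k=2,n=5: total = 15+7 = 22
k=2,n=6: total = 22+8 = 30
k=3,n=2: total = 30+5 = 35
k=3,n=3: total = 35+6 = 41
k=3,n=4: total = 41+7 = 48
k=3,n=5: total = 48+8 = 56
k=3,n=6: total = 56+9 = 65
k=4,n=2: total = 65+6 = 71
k=4,n=3: total = 71+7 = 78
k=4,n=4: total = 78+8 = 86
k=4,n=5: total = 86+9 = 95
k=4,n=6: total = 95+10 = 105

105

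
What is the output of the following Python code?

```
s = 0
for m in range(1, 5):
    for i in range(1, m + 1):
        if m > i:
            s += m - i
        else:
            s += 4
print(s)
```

m=1,i=1: not 1>1, s = 0+4 = 4
m=2,i=1: 2>1, s = 4+1 = 5
m=2,i=2: not 2>2, s = 5+4 = 9
m=3,i=1: 3>1, s = 9+2 = 11
m=3,i=2: 3>2, s = 11+1 = 12
m=3,i=3: not 3>3, s = 12+4 = 16
m=4,i=1: 4>1, s = 16+3 = 19
m=4,i=2: 4>2, s = 19+2 = 21
m=4,i=3: 4>3, s = 21+1 = 22
m=4,i=4: not 4>4, s = 22+4 = 26

26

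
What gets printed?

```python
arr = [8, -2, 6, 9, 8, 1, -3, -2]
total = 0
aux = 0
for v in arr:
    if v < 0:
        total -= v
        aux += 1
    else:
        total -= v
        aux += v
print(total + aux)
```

v=8: not <0, total = 0-8 = -8; aux=8
v=-2: <0, total = (-8)-(-2) = -6; aux=9
v=6: not <0, total = (-6)-6 = -12; aux=15
v=9: not <0, total = (-12)-9 = -21; aux=24
v=8: not <0, total = (-21)-8 = -29; aux=32
v=1: not <0, total = (-29)-1 = -30; aux=33
v=-3: <0, total = (-30)-(-3) = -27; aux=34
v=-2: <0, total = (-27)-(-2) = -25; aux=35
total+aux = (-25)+35 = 10

10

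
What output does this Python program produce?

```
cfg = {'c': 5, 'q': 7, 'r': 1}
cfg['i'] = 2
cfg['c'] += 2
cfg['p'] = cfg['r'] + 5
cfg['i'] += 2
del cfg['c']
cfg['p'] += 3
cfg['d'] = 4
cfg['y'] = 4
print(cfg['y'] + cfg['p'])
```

cfg['i'] = 2 → {'c': 5, 'q': 7, 'r': 1, 'i': 2}
cfg['c'] = 5+2 = 7 → {'c': 7, 'q': 7, 'r': 1, 'i': 2}
cfg['p'] = cfg['r']+5 = 6 → {'c': 7, 'q': 7, 'r': 1, 'i': 2, 'p': 6}
cfg['i'] = 2+2 = 4 → {'c': 7, 'q': 7, 'r': 1, 'i': 4, 'p': 6}
del 'c' → {'q': 7, 'r': 1, 'i': 4, 'p': 6}
cfg['p'] = 6+3 = 9 → {'q': 7, 'r': 1, 'i': 4, 'p': 9}
cfg['d'] = 4 → {'q': 7, 'r': 1, 'i': 4, 'p': 9, 'd': 4}
cfg['y'] = 4 → {'q': 7, 'r': 1, 'i': 4, 'p': 9, 'd': 4, 'y': 4}
cfg['y']+cfg['p'] = 4+9 = 13

13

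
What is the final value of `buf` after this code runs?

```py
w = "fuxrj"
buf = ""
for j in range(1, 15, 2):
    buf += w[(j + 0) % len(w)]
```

j=1: add w[1]='u' → 'u'
j=3: add w[3]='r' → 'ur'
j=5: add w[0]='f' → 'urf'
j=7: add w[2]='x' → 'urfx'
j=9: add w[4]='j' → 'urfxj'
j=11: add w[1]='u' → 'urfxju'
j=13: add w[3]='r' → 'urfxjur'

'urfxjur'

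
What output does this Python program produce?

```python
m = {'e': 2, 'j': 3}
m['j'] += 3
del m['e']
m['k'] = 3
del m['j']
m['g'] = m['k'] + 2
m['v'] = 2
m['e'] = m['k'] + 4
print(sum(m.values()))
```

m['j'] = 3+3 = 6 → {'e': 2, 'j': 6}
del 'e' → {'j': 6}
m['k'] = 3 → {'j': 6, 'k': 3}
del 'j' → {'k': 3}
m['g'] = m['k']+2 = 5 → {'k': 3, 'g': 5}
m['v'] = 2 → {'k': 3, 'g': 5, 'v': 2}
m['e'] = m['k']+4 = 7 → {'k': 3, 'g': 5, 'v': 2, 'e': 7}
sum of values = 17

17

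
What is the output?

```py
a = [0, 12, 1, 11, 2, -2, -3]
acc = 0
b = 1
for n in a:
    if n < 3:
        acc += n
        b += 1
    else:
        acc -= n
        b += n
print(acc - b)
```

n=0: <3, acc = 0+0 = 0; b=2
n=12: not <3, acc = 0-12 = -12; b=14
n=1: <3, acc = (-12)+1 = -11; b=15
n=11: not <3, acc = (-11)-11 = -22; b=26
n=2: <3, acc = (-22)+2 = -20; b=27
n=-2: <3, acc = (-20)+(-2) = -22; b=28
n=-3: <3, acc = (-22)+(-3) = -25; b=29
acc-b = (-25)-29 = -54

-54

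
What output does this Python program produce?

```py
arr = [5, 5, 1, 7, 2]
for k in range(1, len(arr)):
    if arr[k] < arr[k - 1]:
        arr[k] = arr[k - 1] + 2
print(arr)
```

k=1: 5>=5, unchanged → [5, 5, 1, 7, 2]
k=2: 1<5, arr[2] = 5+2 = 7 → [5, 5, 7, 7, 2]
k=3: 7>=7, unchanged → [5, 5, 7, 7, 2]
k=4: 2<7, arr[4] = 7+2 = 9 → [5, 5, 7, 7, 9]

[5, 5, 7, 7, 9]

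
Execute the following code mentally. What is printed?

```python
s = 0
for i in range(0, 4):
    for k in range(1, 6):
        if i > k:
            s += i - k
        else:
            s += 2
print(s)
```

38

i=0,k=1: not 0>1, s = 0+2 = 2
i=0,k=2: not 0>2, s = 2+2 = 4
i=0,k=3: not 0>3, s = 4+2 = 6
i=0,k=4: not 0>4, s = 6+2 = 8
i=0,k=5: not 0>5, s = 8+2 = 10
i=1,k=1: not 1>1, s = 10+2 = 12
i=1,k=2: not 1>2, s = 12+2 = 14
i=1,k=3: not 1>3, s = 14+2 = 16
i=1,k=4: not 1>4, s = 16+2 = 18
i=1,k=5: not 1>5, s = 18+2 = 20
i=2,k=1: 2>1, s = 20+1 = 21
i=2,k=2: not 2>2, s = 21+2 = 23
i=2,k=3: not 2>3, s = 23+2 = 25
i=2,k=4: not 2>4, s = 25+2 = 27
i=2,k=5: not 2>5, s = 27+2 = 29
i=3,k=1: 3>1, s = 29+2 = 31
i=3,k=2: 3>2, s = 31+1 = 32
i=3,k=3: not 3>3, s = 32+2 = 34
i=3,k=4: not 3>4, s = 34+2 = 36
i=3,k=5: not 3>5, s = 36+2 = 38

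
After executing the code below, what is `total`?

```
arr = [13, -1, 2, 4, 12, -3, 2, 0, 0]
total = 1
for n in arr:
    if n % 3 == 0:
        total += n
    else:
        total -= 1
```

5

n=13: not %3==0, total = 1-1 = 0
n=-1: not %3==0, total = 0-1 = -1
n=2: not %3==0, total = (-1)-1 = -2
n=4: not %3==0, total = (-2)-1 = -3
n=12: %3==0, total = (-3)+12 = 9
n=-3: %3==0, total = 9+(-3) = 6
n=2: not %3==0, total = 6-1 = 5
n=0: %3==0, total = 5+0 = 5
n=0: %3==0, total = 5+0 = 5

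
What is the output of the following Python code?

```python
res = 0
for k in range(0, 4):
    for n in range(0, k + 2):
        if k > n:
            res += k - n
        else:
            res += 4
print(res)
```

k=0,n=0: not 0>0, res = 0+4 = 4
k=0,n=1: not 0>1, res = 4+4 = 8
k=1,n=0: 1>0, res = 8+1 = 9
k=1,n=1: not 1>1, res = 9+4 = 13
k=1,n=2: not 1>2, res = 13+4 = 17
k=2,n=0: 2>0, res = 17+2 = 19
k=2,n=1: 2>1, res = 19+1 = 20
k=2,n=2: not 2>2, res = 20+4 = 24
k=2,n=3: not 2>3, res = 24+4 = 28
k=3,n=0: 3>0, res = 28+3 = 31
k=3,n=1: 3>1, res = 31+2 = 33
k=3,n=2: 3>2, res = 33+1 = 34
k=3,n=3: not 3>3, res = 34+4 = 38
k=3,n=4: not 3>4, res = 38+4 = 42

42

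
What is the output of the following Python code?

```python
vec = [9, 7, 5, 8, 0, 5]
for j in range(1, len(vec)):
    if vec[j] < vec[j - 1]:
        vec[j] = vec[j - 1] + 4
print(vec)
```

[9, 13, 17, 21, 25, 29]

j=1: 7<9, vec[1] = 9+4 = 13 → [9, 13, 5, 8, 0, 5]
j=2: 5<13, vec[2] = 13+4 = 17 → [9, 13, 17, 8, 0, 5]
j=3: 8<17, vec[3] = 17+4 = 21 → [9, 13, 17, 21, 0, 5]
j=4: 0<21, vec[4] = 21+4 = 25 → [9, 13, 17, 21, 25, 5]
j=5: 5<25, vec[5] = 25+4 = 29 → [9, 13, 17, 21, 25, 29]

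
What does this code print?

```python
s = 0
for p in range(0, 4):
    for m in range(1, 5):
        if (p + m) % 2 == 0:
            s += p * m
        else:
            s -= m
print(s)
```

p=0,m=1: odd sum, s = 0-1 = -1
p=0,m=2: even sum, s = (-1)+0 = -1
p=0,m=3: odd sum, s = (-1)-3 = -4
p=0,m=4: even sum, s = (-4)+0 = -4
p=1,m=1: even sum, s = (-4)+1 = -3
p=1,m=2: odd sum, s = (-3)-2 = -5
p=1,m=3: even sum, s = (-5)+3 = -2
p=1,m=4: odd sum, s = (-2)-4 = -6
p=2,m=1: odd sum, s = (-6)-1 = -7
p=2,m=2: even sum, s = (-7)+4 = -3
p=2,m=3: odd sum, s = (-3)-3 = -6
p=2,m=4: even sum, s = (-6)+8 = 2
p=3,m=1: even sum, s = 2+3 = 5
p=3,m=2: odd sum, s = 5-2 = 3
p=3,m=3: even sum, s = 3+9 = 12
p=3,m=4: odd sum, s = 12-4 = 8

8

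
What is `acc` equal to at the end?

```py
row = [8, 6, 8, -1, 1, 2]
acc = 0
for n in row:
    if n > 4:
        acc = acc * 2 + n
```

n=8: >4, acc = 0*2+8 = 8
n=6: >4, acc = 8*2+6 = 22
n=8: >4, acc = 22*2+8 = 52
n=-1: not >4
n=1: not >4
n=2: not >4

52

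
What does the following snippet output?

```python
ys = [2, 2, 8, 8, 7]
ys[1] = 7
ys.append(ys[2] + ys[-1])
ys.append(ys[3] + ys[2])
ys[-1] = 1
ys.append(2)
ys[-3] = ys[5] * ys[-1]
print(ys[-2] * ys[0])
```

ys[1] = 7 → [2, 7, 8, 8, 7]
append ys[2]+ys[-1] = 8+7 = 15 → [2, 7, 8, 8, 7, 15]
append ys[3]+ys[2] = 8+8 = 16 → [2, 7, 8, 8, 7, 15, 16]
ys[-1] = 1 → [2, 7, 8, 8, 7, 15, 1]
append 2 → [2, 7, 8, 8, 7, 15, 1, 2]
ys[-3] = ys[5]*ys[-1] = 15*2 = 30 → [2, 7, 8, 8, 7, 30, 1, 2]
ys[-2]*ys[0] = 1*2 = 2

2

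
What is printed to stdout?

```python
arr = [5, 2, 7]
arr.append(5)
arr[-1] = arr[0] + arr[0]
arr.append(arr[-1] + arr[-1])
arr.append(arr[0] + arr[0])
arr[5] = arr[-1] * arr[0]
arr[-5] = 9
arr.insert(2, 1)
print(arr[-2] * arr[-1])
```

append 5 → [5, 2, 7, 5]
arr[-1] = arr[0]+arr[0] = 5+5 = 10 → [5, 2, 7, 10]
append arr[-1]+arr[-1] = 10+10 = 20 → [5, 2, 7, 10, 20]
append arr[0]+arr[0] = 5+5 = 10 → [5, 2, 7, 10, 20, 10]
arr[5] = arr[-1]*arr[0] = 10*5 = 50 → [5, 2, 7, 10, 20, 50]
arr[-5] = 9 → [5, 9, 7, 10, 20, 50]
insert 1 at 2 → [5, 9, 1, 7, 10, 20, 50]
arr[-2]*arr[-1] = 20*50 = 1000

1000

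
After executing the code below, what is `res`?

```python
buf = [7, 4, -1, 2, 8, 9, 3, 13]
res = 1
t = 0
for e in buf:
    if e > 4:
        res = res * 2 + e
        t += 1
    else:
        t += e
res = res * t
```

e=7: >4, res = 1*2+7 = 9; t=1
e=4: not >4; t=5
e=-1: not >4; t=4
e=2: not >4; t=6
e=8: >4, res = 9*2+8 = 26; t=7
e=9: >4, res = 26*2+9 = 61; t=8
e=3: not >4; t=11
e=13: >4, res = 61*2+13 = 135; t=12
res*t = 135*12 = 1620

1620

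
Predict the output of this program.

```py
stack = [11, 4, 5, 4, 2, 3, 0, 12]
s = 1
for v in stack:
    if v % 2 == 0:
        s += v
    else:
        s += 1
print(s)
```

26

v=11: not even, s = 1+1 = 2
v=4: even, s = 2+4 = 6
v=5: not even, s = 6+1 = 7
v=4: even, s = 7+4 = 11
v=2: even, s = 11+2 = 13
v=3: not even, s = 13+1 = 14
v=0: even, s = 14+0 = 14
v=12: even, s = 14+12 = 26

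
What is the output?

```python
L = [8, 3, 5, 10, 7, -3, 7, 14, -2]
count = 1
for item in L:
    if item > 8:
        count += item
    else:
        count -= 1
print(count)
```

18

item=8: not >8, count = 1-1 = 0
item=3: not >8, count = 0-1 = -1
item=5: not >8, count = (-1)-1 = -2
item=10: >8, count = (-2)+10 = 8
item=7: not >8, count = 8-1 = 7
item=-3: not >8, count = 7-1 = 6
item=7: not >8, count = 6-1 = 5
item=14: >8, count = 5+14 = 19
item=-2: not >8, count = 19-1 = 18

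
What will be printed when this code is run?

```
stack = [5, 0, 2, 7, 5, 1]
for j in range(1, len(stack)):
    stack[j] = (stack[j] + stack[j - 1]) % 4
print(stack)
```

j=1: stack[1] = (0+5)%4 = 1 → [5, 1, 2, 7, 5, 1]
j=2: stack[2] = (2+1)%4 = 3 → [5, 1, 3, 7, 5, 1]
j=3: stack[3] = (7+3)%4 = 2 → [5, 1, 3, 2, 5, 1]
j=4: stack[4] = (5+2)%4 = 3 → [5, 1, 3, 2, 3, 1]
j=5: stack[5] = (1+3)%4 = 0 → [5, 1, 3, 2, 3, 0]

[5, 1, 3, 2, 3, 0]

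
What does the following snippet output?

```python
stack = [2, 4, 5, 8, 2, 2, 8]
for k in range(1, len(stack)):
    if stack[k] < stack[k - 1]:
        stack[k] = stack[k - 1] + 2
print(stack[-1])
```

k=1: 4>=2, unchanged → [2, 4, 5, 8, 2, 2, 8]
k=2: 5>=4, unchanged → [2, 4, 5, 8, 2, 2, 8]
k=3: 8>=5, unchanged → [2, 4, 5, 8, 2, 2, 8]
k=4: 2<8, stack[4] = 8+2 = 10 → [2, 4, 5, 8, 10, 2, 8]
k=5: 2<10, stack[5] = 10+2 = 12 → [2, 4, 5, 8, 10, 12, 8]
k=6: 8<12, stack[6] = 12+2 = 14 → [2, 4, 5, 8, 10, 12, 14]

14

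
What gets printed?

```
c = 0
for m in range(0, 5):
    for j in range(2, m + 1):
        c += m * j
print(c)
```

m=2,j=2: c = 0+4 = 4
m=3,j=2: c = 4+6 = 10
m=3,j=3: c = 10+9 = 19
m=4,j=2: c = 19+8 = 27
m=4,j=3: c = 27+12 = 39
m=4,j=4: c = 39+16 = 55

55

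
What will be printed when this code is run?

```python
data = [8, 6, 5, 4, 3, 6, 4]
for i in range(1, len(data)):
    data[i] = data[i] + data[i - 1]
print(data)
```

i=1: data[1] = 6+8 = 14 → [8, 14, 5, 4, 3, 6, 4]
i=2: data[2] = 5+14 = 19 → [8, 14, 19, 4, 3, 6, 4]
i=3: data[3] = 4+19 = 23 → [8, 14, 19, 23, 3, 6, 4]
i=4: data[4] = 3+23 = 26 → [8, 14, 19, 23, 26, 6, 4]
i=5: data[5] = 6+26 = 32 → [8, 14, 19, 23, 26, 32, 4]
i=6: data[6] = 4+32 = 36 → [8, 14, 19, 23, 26, 32, 36]

[8, 14, 19, 23, 26, 32, 36]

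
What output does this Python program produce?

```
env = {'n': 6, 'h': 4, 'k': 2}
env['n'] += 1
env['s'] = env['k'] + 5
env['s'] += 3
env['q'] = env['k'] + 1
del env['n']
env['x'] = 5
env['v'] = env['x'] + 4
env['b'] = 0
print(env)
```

env['n'] = 6+1 = 7 → {'n': 7, 'h': 4, 'k': 2}
env['s'] = env['k']+5 = 7 → {'n': 7, 'h': 4, 'k': 2, 's': 7}
env['s'] = 7+3 = 10 → {'n': 7, 'h': 4, 'k': 2, 's': 10}
env['q'] = env['k']+1 = 3 → {'n': 7, 'h': 4, 'k': 2, 's': 10, 'q': 3}
del 'n' → {'h': 4, 'k': 2, 's': 10, 'q': 3}
env['x'] = 5 → {'h': 4, 'k': 2, 's': 10, 'q': 3, 'x': 5}
env['v'] = env['x']+4 = 9 → {'h': 4, 'k': 2, 's': 10, 'q': 3, 'x': 5, 'v': 9}
env['b'] = 0 → {'h': 4, 'k': 2, 's': 10, 'q': 3, 'x': 5, 'v': 9, 'b': 0}

{'h': 4, 'k': 2, 's': 10, 'q': 3, 'x': 5, 'v': 9, 'b': 0}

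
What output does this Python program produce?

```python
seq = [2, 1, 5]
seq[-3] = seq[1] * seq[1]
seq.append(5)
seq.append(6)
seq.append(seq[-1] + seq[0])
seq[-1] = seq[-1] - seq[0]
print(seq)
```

[1, 1, 5, 5, 6, 6]

seq[-3] = seq[1]*seq[1] = 1*1 = 1 → [1, 1, 5]
append 5 → [1, 1, 5, 5]
append 6 → [1, 1, 5, 5, 6]
append seq[-1]+seq[0] = 6+1 = 7 → [1, 1, 5, 5, 6, 7]
seq[-1] = seq[-1]-seq[0] = 7-1 = 6 → [1, 1, 5, 5, 6, 6]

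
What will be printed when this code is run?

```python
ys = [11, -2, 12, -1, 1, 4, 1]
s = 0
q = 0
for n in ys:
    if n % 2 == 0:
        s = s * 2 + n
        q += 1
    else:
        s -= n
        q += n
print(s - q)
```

-84

n=11: not even, s = 0-11 = -11; q=11
n=-2: even, s = (-11)*2+(-2) = -24; q=12
n=12: even, s = (-24)*2+12 = -36; q=13
n=-1: not even, s = (-36)-(-1) = -35; q=12
n=1: not even, s = (-35)-1 = -36; q=13
n=4: even, s = (-36)*2+4 = -68; q=14
n=1: not even, s = (-68)-1 = -69; q=15
s-q = (-69)-15 = -84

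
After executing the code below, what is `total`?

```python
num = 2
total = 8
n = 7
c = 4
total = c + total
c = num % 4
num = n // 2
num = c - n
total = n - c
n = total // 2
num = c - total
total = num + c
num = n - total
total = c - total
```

3

total = 4+8 = 12
c = 2%4 = 2
num = 7//2 = 3
num = 2-7 = -5
total = 7-2 = 5
n = 5//2 = 2
num = 2-5 = -3
total = (-3)+2 = -1
num = 2-(-1) = 3
total = 2-(-1) = 3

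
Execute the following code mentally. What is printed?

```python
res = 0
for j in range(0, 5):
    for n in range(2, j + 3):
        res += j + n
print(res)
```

j=0,n=2: res = 0+2 = 2
j=1,n=2: res = 2+3 = 5
j=1,n=3: res = 5+4 = 9
j=2,n=2: res = 9+4 = 13
j=2,n=3: res = 13+5 = 18
j=2,n=4: res = 18+6 = 24
j=3,n=2: res = 24+5 = 29
j=3,n=3: res = 29+6 = 35
j=3,n=4: res = 35+7 = 42
j=3,n=5: res = 42+8 = 50
j=4,n=2: res = 50+6 = 56
j=4,n=3: res = 56+7 = 63
j=4,n=4: res = 63+8 = 71
j=4,n=5: res = 71+9 = 80
j=4,n=6: res = 80+10 = 90

90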